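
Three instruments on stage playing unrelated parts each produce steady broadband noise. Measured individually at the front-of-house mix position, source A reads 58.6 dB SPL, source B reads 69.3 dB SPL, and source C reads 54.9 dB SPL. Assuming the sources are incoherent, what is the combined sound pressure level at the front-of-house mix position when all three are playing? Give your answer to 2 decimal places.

Add the sources as powers (linear), then convert back to dB:
L_total = 10·log₁₀(10^(58.6/10) + 10^(69.3/10) + 10^(54.9/10)) = 10·log₁₀(9545000) = 69.80 dB SPL.

69.80 dB SPL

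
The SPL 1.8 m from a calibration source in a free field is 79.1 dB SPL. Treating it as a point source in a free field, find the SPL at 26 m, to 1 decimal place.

55.9 dB SPL

Inverse-square spreading gives ΔL = −20·log₁₀(d₂/d₁).
ΔL = −20·log₁₀(26/1.8) = -23.19 dB, so L₂ = 79.1 + (-23.19) = 55.9 dB SPL.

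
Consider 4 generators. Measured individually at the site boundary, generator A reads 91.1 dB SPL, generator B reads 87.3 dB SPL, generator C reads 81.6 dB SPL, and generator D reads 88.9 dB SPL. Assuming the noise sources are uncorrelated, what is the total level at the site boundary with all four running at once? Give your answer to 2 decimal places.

94.39 dB SPL

Add the sources as powers (linear), then convert back to dB:
L_total = 10·log₁₀(10^(91.1/10) + 10^(87.3/10) + 10^(81.6/10) + 10^(88.9/10)) = 10·log₁₀(2746000000) = 94.39 dB SPL.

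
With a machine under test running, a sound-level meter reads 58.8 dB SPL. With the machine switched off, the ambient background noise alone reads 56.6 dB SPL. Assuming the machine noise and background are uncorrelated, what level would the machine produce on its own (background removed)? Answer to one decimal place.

Subtract intensities: L_src = 10·log₁₀(10^(L_total/10) − 10^(L_bg/10)).
L_src = 10·log₁₀(10^(58.8/10) − 10^(56.6/10)) = 10·log₁₀(301500) = 54.8 dB SPL.

54.8 dB SPL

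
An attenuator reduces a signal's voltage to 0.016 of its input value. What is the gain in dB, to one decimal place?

Voltage ratio → dB uses the 20·log₁₀ form:
20·log₁₀(0.016) = -35.9 dB.

-35.9 dB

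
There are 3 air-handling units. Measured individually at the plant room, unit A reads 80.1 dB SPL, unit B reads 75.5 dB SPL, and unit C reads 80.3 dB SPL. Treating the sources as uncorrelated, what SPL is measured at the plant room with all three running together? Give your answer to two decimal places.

Add the sources as powers (linear), then convert back to dB:
L_total = 10·log₁₀(10^(80.1/10) + 10^(75.5/10) + 10^(80.3/10)) = 10·log₁₀(245000000) = 83.89 dB SPL.

83.89 dB SPL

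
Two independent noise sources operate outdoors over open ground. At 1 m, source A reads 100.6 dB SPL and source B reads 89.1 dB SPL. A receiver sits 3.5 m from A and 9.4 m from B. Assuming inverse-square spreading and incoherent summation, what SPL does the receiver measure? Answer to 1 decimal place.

At the listener: L_A = 100.6 − 20·log₁₀(3.5) = 89.72 dB; L_B = 89.1 − 20·log₁₀(9.4) = 69.64 dB.
Combined: 10·log₁₀(10^(89.72/10)+10^(69.64/10)) = 89.8 dB SPL.

89.8 dB SPL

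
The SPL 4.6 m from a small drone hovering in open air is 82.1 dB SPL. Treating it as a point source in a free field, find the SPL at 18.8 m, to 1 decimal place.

69.9 dB SPL

Inverse-square spreading gives ΔL = −20·log₁₀(d₂/d₁).
ΔL = −20·log₁₀(18.8/4.6) = -12.23 dB, so L₂ = 82.1 + (-12.23) = 69.9 dB SPL.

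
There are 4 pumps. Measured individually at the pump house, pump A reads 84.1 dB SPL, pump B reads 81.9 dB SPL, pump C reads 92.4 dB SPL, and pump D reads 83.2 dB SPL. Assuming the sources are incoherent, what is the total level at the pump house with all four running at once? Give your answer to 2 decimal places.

93.73 dB SPL

Add the sources as powers (linear), then convert back to dB:
L_total = 10·log₁₀(10^(84.1/10) + 10^(81.9/10) + 10^(92.4/10) + 10^(83.2/10)) = 10·log₁₀(2359000000) = 93.73 dB SPL.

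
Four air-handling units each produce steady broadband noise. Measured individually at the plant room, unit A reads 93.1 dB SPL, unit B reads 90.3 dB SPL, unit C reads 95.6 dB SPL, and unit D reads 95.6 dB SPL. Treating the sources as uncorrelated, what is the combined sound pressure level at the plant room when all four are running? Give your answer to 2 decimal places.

Incoherent sources sum as intensities:
L_total = 10·log₁₀(10^(93.1/10) + 10^(90.3/10) + 10^(95.6/10) + 10^(95.6/10)) = 10·log₁₀(10375000000) = 100.16 dB SPL.

100.16 dB SPL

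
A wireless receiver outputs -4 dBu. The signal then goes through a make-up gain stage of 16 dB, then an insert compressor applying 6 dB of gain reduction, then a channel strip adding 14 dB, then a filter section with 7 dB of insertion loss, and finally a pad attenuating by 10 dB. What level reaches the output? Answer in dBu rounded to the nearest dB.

In dB, series stages simply add:
-4 + 16 − 6 + 14 − 7 − 10 = +3 dBu.

+3 dBu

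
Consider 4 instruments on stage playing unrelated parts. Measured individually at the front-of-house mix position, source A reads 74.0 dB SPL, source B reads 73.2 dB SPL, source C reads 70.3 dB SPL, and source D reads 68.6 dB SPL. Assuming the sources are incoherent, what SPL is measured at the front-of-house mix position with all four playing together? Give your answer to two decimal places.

Add the sources as powers (linear), then convert back to dB:
L_total = 10·log₁₀(10^(74.0/10) + 10^(73.2/10) + 10^(70.3/10) + 10^(68.6/10)) = 10·log₁₀(63970000) = 78.06 dB SPL.

78.06 dB SPL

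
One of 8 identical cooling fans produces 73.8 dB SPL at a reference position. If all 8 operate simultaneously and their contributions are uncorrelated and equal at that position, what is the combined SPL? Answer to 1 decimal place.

82.8 dB SPL

8 equal incoherent sources raise the level by 10·log₁₀(8) = 9.03 dB.
L_total = 73.8 + 9.03 = 82.8 dB SPL.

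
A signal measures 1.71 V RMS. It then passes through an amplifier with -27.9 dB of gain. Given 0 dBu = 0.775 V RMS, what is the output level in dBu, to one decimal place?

Input level: 20·log₁₀(1.71/0.775) = 6.87 dBu.
Output: 6.87 − 27.9 = -21.0 dBu.

-21.0 dBu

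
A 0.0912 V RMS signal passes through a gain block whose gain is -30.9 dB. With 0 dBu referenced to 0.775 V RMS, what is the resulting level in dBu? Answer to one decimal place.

-49.5 dBu

Input level: 20·log₁₀(0.0912/0.775) = -18.59 dBu.
Output: -18.59 − 30.9 = -49.5 dBu.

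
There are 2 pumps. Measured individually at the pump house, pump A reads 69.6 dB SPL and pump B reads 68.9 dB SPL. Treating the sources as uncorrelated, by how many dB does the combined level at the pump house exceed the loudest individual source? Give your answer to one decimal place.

Uncorrelated sources add in intensity (power), not in dB.
L_total = 10·log₁₀(10^(69.6/10) + 10^(68.9/10)) = 72.27 dB SPL.
Excess over the loudest (69.6 dB): 72.27 − 69.6 = 2.7 dB.

2.7 dB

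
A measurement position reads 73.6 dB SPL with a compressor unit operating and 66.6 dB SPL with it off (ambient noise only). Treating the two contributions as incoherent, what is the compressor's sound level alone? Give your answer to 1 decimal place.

72.6 dB SPL

Subtract intensities: L_src = 10·log₁₀(10^(L_total/10) − 10^(L_bg/10)).
L_src = 10·log₁₀(10^(73.6/10) − 10^(66.6/10)) = 10·log₁₀(18340000) = 72.6 dB SPL.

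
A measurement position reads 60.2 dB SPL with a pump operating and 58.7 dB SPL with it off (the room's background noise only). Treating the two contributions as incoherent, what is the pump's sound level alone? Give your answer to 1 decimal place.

54.9 dB SPL

Background correction is a power subtraction:
L_src = 10·log₁₀(10^(60.2/10) − 10^(58.7/10)) = 10·log₁₀(305800) = 54.9 dB SPL.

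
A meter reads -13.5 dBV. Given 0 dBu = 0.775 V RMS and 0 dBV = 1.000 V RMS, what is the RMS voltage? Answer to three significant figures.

0.211 V

V = 1.000 V × 10^(-13.5/20).
= 1.000 × 0.2113 = 0.211 V.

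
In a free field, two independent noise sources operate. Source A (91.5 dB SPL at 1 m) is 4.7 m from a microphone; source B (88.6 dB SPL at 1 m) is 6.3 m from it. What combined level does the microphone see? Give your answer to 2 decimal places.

At the listener: L_A = 91.5 − 20·log₁₀(4.7) = 78.058 dB; L_B = 88.6 − 20·log₁₀(6.3) = 72.613 dB.
Combined: 10·log₁₀(10^(78.058/10)+10^(72.613/10)) = 79.15 dB SPL.

79.15 dB SPL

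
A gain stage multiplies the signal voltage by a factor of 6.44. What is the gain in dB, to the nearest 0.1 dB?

16.2 dB

For a voltage ratio, dB = 20·log₁₀(V₂/V₁).
20·log₁₀(6.44) = 16.2 dB.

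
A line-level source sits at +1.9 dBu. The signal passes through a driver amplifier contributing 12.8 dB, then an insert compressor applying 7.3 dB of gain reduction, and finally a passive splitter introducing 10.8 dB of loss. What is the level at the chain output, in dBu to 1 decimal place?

-3.4 dBu

In dB, series stages simply add:
+1.9 + 12.8 − 7.3 − 10.8 = -3.4 dBu.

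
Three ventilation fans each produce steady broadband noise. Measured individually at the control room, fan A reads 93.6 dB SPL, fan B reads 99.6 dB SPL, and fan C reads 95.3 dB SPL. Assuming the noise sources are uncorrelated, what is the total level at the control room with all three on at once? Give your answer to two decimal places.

101.70 dB SPL

Add the sources as powers (linear), then convert back to dB:
L_total = 10·log₁₀(10^(93.6/10) + 10^(99.6/10) + 10^(95.3/10)) = 10·log₁₀(14799000000) = 101.70 dB SPL.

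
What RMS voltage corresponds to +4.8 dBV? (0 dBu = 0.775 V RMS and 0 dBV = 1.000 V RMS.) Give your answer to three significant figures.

V = 1.000 V × 10^(+4.8/20).
= 1.000 × 1.738 = 1.74 V.

1.74 V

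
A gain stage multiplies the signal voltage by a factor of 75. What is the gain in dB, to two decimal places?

Voltage ratio → dB uses the 20·log₁₀ form:
20·log₁₀(75) = 37.50 dB.

37.50 dB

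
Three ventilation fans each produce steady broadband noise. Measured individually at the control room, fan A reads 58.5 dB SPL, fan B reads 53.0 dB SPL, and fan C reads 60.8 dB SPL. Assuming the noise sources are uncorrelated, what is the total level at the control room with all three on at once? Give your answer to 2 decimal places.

Add the sources as powers (linear), then convert back to dB:
L_total = 10·log₁₀(10^(58.5/10) + 10^(53.0/10) + 10^(60.8/10)) = 10·log₁₀(2110000) = 63.24 dB SPL.

63.24 dB SPL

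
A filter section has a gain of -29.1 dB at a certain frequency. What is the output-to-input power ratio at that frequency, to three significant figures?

Power ratio = 10^(dB/10).
10^(-29.1/10) = 10^(-2.910) = 0.00123.

0.00123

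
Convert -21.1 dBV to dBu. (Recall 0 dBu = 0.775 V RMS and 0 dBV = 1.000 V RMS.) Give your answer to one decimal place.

-18.9 dBu

The offset between the scales is 20·log₁₀(0.775/1.000) = −2.214 dB.
So dBu = -21.1 + 2.214 = -18.9 dBu.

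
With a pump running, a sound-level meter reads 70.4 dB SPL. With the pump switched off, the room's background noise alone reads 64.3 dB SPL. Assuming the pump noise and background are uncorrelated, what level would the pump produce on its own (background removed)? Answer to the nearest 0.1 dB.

Remove the background by subtracting linear intensities:
L_src = 10·log₁₀(10^(70.4/10) − 10^(64.3/10)) = 10·log₁₀(8273000) = 69.2 dB SPL.

69.2 dB SPL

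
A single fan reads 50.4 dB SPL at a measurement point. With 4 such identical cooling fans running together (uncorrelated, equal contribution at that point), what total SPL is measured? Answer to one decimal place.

4 equal incoherent sources raise the level by 10·log₁₀(4) = 6.02 dB.
L_total = 50.4 + 6.02 = 56.4 dB SPL.

56.4 dB SPL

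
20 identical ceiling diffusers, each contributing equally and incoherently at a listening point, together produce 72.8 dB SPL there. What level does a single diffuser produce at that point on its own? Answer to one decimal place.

20 equal incoherent sources add 10·log₁₀(20) = 13.01 dB over one source.
L_one = 72.8 − 13.01 = 59.8 dB SPL.

59.8 dB SPL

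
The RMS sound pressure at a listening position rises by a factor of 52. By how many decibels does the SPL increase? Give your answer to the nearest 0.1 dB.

34.3 dB

Sound pressure is an amplitude quantity: ΔL = 20·log₁₀(p₂/p₁).
20·log₁₀(52) = 34.3 dB.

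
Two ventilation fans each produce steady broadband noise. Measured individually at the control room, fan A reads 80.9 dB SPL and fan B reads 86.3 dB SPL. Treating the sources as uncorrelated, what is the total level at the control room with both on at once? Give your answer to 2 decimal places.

Add the sources as powers (linear), then convert back to dB:
L_total = 10·log₁₀(10^(80.9/10) + 10^(86.3/10)) = 10·log₁₀(549600000) = 87.40 dB SPL.

87.40 dB SPL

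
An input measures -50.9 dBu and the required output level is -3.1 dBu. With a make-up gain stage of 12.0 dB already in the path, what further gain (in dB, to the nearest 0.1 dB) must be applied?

35.8 dB

The required make-up gain is the shortfall in the dB sum.
G = -3.1 − (-50.9) − 12.0 = 35.8 dB.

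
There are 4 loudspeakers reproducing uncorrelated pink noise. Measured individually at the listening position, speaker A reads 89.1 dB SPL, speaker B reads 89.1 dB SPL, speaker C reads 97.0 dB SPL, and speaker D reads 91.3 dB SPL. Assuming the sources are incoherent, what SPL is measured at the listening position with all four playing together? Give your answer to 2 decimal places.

Add the sources as powers (linear), then convert back to dB:
L_total = 10·log₁₀(10^(89.1/10) + 10^(89.1/10) + 10^(97.0/10) + 10^(91.3/10)) = 10·log₁₀(7986000000) = 99.02 dB SPL.

99.02 dB SPL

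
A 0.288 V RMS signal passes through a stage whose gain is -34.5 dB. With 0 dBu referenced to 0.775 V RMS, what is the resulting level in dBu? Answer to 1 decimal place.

Input level: 20·log₁₀(0.288/0.775) = -8.60 dBu.
Output: -8.60 − 34.5 = -43.1 dBu.

-43.1 dBu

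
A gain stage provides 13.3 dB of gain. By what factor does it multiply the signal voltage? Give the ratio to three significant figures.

Voltage ratio = 10^(dB/20).
10^(13.3/20) = 10^(0.6650) = 4.62.

4.62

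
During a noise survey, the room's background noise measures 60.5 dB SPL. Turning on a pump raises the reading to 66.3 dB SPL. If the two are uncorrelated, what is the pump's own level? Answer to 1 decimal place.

Remove the background by subtracting linear intensities:
L_src = 10·log₁₀(10^(66.3/10) − 10^(60.5/10)) = 10·log₁₀(3144000) = 65.0 dB SPL.

65.0 dB SPL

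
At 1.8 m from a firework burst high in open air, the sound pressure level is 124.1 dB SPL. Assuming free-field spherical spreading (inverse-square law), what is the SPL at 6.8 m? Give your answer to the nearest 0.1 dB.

For a point source in a free field, ΔL = −20·log₁₀(d₂/d₁).
ΔL = −20·log₁₀(6.8/1.8) = -11.54 dB, so L₂ = 124.1 + (-11.54) = 112.6 dB SPL.

112.6 dB SPL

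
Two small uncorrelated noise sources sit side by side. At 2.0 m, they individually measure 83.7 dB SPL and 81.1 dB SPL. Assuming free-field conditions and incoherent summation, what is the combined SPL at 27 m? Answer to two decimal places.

63.00 dB SPL

Combined at 2.0 m: 10·log₁₀(10^(83.7/10)+10^(81.1/10)) = 85.602 dB SPL.
Then apply −20·log₁₀(27/2.0) = -22.607 dB → 63.00 dB SPL.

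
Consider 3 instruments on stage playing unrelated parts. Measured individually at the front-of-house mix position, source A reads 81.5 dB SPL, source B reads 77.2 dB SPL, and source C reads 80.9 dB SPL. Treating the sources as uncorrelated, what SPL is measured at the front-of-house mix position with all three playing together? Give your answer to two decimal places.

85.01 dB SPL

Add the sources as powers (linear), then convert back to dB:
L_total = 10·log₁₀(10^(81.5/10) + 10^(77.2/10) + 10^(80.9/10)) = 10·log₁₀(316800000) = 85.01 dB SPL.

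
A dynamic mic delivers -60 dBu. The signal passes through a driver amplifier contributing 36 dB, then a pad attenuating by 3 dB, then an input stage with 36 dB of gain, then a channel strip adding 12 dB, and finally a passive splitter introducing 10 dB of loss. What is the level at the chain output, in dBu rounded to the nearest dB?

+11 dBu

In dB, series stages simply add:
-60 + 36 − 3 + 36 + 12 − 10 = +11 dBu.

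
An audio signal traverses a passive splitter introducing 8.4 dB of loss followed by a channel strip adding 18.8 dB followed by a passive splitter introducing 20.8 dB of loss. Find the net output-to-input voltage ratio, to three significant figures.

Net gain = (−8.4) + 18.8 + (−20.8) = -10.4 dB.
Voltage ratio = 10^(-10.4/20) = 0.302.

0.302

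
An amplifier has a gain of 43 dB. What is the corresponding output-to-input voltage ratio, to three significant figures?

141

Voltage ratio = 10^(dB/20).
10^(43/20) = 10^(2.150) = 141.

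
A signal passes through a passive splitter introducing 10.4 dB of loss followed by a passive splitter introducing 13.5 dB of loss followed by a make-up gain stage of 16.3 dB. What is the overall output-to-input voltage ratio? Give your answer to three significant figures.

Net gain = (−10.4) + (−13.5) + 16.3 = -7.6 dB.
Voltage ratio = 10^(-7.6/20) = 0.417.

0.417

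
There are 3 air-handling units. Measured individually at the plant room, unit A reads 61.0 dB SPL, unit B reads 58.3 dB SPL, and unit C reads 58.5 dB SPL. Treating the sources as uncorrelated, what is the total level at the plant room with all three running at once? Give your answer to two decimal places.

64.22 dB SPL

Incoherent sources sum as intensities:
L_total = 10·log₁₀(10^(61.0/10) + 10^(58.3/10) + 10^(58.5/10)) = 10·log₁₀(2643000) = 64.22 dB SPL.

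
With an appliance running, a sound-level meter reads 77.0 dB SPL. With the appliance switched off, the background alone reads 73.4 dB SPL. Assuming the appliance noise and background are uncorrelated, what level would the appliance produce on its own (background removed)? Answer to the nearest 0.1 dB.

Background correction is a power subtraction:
L_src = 10·log₁₀(10^(77.0/10) − 10^(73.4/10)) = 10·log₁₀(28240000) = 74.5 dB SPL.

74.5 dB SPL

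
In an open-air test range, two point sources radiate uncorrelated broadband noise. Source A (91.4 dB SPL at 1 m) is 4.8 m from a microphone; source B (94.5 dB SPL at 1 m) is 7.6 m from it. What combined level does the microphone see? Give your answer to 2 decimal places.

80.36 dB SPL

At the listener: L_A = 91.4 − 20·log₁₀(4.8) = 77.775 dB; L_B = 94.5 − 20·log₁₀(7.6) = 76.884 dB.
Combined: 10·log₁₀(10^(77.775/10)+10^(76.884/10)) = 80.36 dB SPL.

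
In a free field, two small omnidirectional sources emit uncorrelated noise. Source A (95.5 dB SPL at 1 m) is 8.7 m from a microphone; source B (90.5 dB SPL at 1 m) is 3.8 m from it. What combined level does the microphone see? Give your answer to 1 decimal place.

At the listener: L_A = 95.5 − 20·log₁₀(8.7) = 76.71 dB; L_B = 90.5 − 20·log₁₀(3.8) = 78.90 dB.
Combined: 10·log₁₀(10^(76.71/10)+10^(78.90/10)) = 81.0 dB SPL.

81.0 dB SPL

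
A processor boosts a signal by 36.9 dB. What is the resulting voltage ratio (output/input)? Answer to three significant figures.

Voltage ratio = 10^(dB/20).
10^(36.9/20) = 10^(1.845) = 70.0.

70.0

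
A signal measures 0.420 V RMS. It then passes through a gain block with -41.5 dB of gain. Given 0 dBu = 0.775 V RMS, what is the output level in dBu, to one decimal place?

-46.8 dBu

Input level: 20·log₁₀(0.420/0.775) = -5.32 dBu.
Output: -5.32 − 41.5 = -46.8 dBu.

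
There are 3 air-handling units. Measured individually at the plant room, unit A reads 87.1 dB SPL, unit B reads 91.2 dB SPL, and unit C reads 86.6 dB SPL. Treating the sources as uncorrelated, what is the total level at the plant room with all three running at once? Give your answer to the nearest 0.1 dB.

93.6 dB SPL

Add the sources as powers (linear), then convert back to dB:
L_total = 10·log₁₀(10^(87.1/10) + 10^(91.2/10) + 10^(86.6/10)) = 10·log₁₀(2288000000) = 93.6 dB SPL.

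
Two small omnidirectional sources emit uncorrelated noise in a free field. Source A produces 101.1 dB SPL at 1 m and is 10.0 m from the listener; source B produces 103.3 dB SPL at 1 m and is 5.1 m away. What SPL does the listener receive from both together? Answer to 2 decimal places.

At the listener: L_A = 101.1 − 20·log₁₀(10.0) = 81.100 dB; L_B = 103.3 − 20·log₁₀(5.1) = 89.149 dB.
Combined: 10·log₁₀(10^(81.100/10)+10^(89.149/10)) = 89.78 dB SPL.

89.78 dB SPL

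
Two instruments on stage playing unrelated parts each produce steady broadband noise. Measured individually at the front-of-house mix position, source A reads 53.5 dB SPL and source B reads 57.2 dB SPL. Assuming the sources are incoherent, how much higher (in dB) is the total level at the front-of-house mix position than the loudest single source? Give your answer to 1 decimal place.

Uncorrelated sources add in intensity (power), not in dB.
L_total = 10·log₁₀(10^(53.5/10) + 10^(57.2/10)) = 58.74 dB SPL.
Excess over the loudest (57.2 dB): 58.74 − 57.2 = 1.5 dB.

1.5 dB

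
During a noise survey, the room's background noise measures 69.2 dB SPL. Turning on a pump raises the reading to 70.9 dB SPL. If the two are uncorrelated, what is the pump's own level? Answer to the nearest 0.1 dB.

Subtract intensities: L_src = 10·log₁₀(10^(L_total/10) − 10^(L_bg/10)).
L_src = 10·log₁₀(10^(70.9/10) − 10^(69.2/10)) = 10·log₁₀(3985000) = 66.0 dB SPL.

66.0 dB SPL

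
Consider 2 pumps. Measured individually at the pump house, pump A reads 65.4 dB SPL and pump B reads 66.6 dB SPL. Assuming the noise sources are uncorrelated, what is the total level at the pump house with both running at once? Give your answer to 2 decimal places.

69.05 dB SPL

Incoherent sources sum as intensities:
L_total = 10·log₁₀(10^(65.4/10) + 10^(66.6/10)) = 10·log₁₀(8038000) = 69.05 dB SPL.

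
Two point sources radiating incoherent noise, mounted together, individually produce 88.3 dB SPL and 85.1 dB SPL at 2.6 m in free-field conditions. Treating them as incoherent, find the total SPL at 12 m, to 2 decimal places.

Combined at 2.6 m: 10·log₁₀(10^(88.3/10)+10^(85.1/10)) = 89.999 dB SPL.
Then apply −20·log₁₀(12/2.6) = -13.284 dB → 76.71 dB SPL.

76.71 dB SPL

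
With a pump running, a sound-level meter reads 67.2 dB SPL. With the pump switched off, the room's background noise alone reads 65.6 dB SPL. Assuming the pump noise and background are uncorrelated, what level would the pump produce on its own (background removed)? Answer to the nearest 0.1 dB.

Background correction is a power subtraction:
L_src = 10·log₁₀(10^(67.2/10) − 10^(65.6/10)) = 10·log₁₀(1617000) = 62.1 dB SPL.

62.1 dB SPL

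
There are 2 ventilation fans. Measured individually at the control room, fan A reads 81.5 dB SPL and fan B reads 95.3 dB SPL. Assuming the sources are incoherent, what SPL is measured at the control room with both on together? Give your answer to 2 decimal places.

Add the sources as powers (linear), then convert back to dB:
L_total = 10·log₁₀(10^(81.5/10) + 10^(95.3/10)) = 10·log₁₀(3530000000) = 95.48 dB SPL.

95.48 dB SPL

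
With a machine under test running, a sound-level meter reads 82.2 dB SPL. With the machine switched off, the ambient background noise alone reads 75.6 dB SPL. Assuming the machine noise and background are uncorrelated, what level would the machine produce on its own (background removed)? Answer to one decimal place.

Remove the background by subtracting linear intensities:
L_src = 10·log₁₀(10^(82.2/10) − 10^(75.6/10)) = 10·log₁₀(129700000) = 81.1 dB SPL.

81.1 dB SPL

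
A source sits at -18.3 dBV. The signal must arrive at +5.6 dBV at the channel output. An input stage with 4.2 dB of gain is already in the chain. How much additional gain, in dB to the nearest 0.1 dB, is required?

The required make-up gain is the shortfall in the dB sum.
G = +5.6 − (-18.3) − 4.2 = 19.7 dB.

19.7 dB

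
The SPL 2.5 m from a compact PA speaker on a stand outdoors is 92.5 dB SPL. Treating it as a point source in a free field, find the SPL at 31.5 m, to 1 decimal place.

70.5 dB SPL

Inverse-square spreading gives ΔL = −20·log₁₀(d₂/d₁).
ΔL = −20·log₁₀(31.5/2.5) = -22.01 dB, so L₂ = 92.5 + (-22.01) = 70.5 dB SPL.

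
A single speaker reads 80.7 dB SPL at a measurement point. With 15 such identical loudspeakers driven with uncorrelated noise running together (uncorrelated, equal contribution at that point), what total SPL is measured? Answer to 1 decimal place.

15 equal incoherent sources raise the level by 10·log₁₀(15) = 11.76 dB.
L_total = 80.7 + 11.76 = 92.5 dB SPL.

92.5 dB SPL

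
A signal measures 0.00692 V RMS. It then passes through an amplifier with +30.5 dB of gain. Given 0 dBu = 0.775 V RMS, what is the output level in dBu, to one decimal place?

-10.5 dBu

Input level: 20·log₁₀(0.00692/0.775) = -40.98 dBu.
Output: -40.98 + 30.5 = -10.5 dBu.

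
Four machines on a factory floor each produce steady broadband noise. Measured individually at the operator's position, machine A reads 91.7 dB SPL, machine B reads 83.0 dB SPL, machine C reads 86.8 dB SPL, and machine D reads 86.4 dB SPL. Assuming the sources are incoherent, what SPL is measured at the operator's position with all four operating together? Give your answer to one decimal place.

94.1 dB SPL

Uncorrelated sources add in intensity (power), not in dB.
L_total = 10·log₁₀(10^(91.7/10) + 10^(83.0/10) + 10^(86.8/10) + 10^(86.4/10)) = 10·log₁₀(2594000000) = 94.1 dB SPL.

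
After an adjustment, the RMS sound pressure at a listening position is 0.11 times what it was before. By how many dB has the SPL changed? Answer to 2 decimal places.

SPL change from a pressure ratio uses the 20·log₁₀ form:
20·log₁₀(0.11) = -19.17 dB.

-19.17 dB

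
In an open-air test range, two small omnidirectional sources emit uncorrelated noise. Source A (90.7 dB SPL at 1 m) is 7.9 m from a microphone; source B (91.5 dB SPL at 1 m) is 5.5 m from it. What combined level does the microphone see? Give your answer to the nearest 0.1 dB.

At the listener: L_A = 90.7 − 20·log₁₀(7.9) = 72.75 dB; L_B = 91.5 − 20·log₁₀(5.5) = 76.69 dB.
Combined: 10·log₁₀(10^(72.75/10)+10^(76.69/10)) = 78.2 dB SPL.

78.2 dB SPL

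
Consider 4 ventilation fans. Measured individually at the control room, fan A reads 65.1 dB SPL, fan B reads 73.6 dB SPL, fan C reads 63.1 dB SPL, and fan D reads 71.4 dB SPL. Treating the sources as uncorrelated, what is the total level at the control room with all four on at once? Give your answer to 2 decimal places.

76.23 dB SPL

Incoherent sources sum as intensities:
L_total = 10·log₁₀(10^(65.1/10) + 10^(73.6/10) + 10^(63.1/10) + 10^(71.4/10)) = 10·log₁₀(41990000) = 76.23 dB SPL.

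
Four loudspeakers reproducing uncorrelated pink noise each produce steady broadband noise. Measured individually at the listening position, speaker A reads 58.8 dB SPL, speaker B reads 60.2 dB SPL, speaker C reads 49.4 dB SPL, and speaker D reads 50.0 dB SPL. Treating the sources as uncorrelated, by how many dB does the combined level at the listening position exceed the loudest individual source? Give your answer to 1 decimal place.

Incoherent sources sum as intensities:
L_total = 10·log₁₀(10^(58.8/10) + 10^(60.2/10) + 10^(49.4/10) + 10^(50.0/10)) = 62.99 dB SPL.
Excess over the loudest (60.2 dB): 62.99 − 60.2 = 2.8 dB.

2.8 dB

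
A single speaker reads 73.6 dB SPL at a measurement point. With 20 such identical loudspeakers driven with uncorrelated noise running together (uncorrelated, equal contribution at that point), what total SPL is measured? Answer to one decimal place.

86.6 dB SPL

20 equal incoherent sources raise the level by 10·log₁₀(20) = 13.01 dB.
L_total = 73.6 + 13.01 = 86.6 dB SPL.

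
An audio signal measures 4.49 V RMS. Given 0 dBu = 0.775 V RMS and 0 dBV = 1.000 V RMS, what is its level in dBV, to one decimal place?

dBV = 20·log₁₀(V / 1.000 V).
20·log₁₀(4.49/1.000) = +13.0 dBV.

+13.0 dBV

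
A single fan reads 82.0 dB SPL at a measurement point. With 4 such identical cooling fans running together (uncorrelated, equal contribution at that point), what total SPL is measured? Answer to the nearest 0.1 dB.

88.0 dB SPL

4 equal incoherent sources raise the level by 10·log₁₀(4) = 6.02 dB.
L_total = 82.0 + 6.02 = 88.0 dB SPL.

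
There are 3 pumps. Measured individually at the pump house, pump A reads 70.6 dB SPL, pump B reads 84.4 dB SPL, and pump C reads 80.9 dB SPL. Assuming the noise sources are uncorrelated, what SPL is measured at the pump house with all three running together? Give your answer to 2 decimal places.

Incoherent sources sum as intensities:
L_total = 10·log₁₀(10^(70.6/10) + 10^(84.4/10) + 10^(80.9/10)) = 10·log₁₀(409900000) = 86.13 dB SPL.

86.13 dB SPL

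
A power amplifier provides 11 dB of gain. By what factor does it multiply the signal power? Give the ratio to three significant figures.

Power ratio = 10^(dB/10).
10^(11/10) = 10^(1.100) = 12.6.

12.6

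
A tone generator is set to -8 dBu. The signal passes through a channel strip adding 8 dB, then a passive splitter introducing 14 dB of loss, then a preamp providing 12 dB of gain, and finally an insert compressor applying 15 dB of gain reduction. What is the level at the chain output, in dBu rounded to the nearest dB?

-17 dBu

Cascaded gains and losses add directly in dB.
-8 + 8 − 14 + 12 − 15 = -17 dBu.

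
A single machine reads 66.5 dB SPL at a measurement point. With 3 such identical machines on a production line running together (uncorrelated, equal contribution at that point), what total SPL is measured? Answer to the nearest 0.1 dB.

3 equal incoherent sources raise the level by 10·log₁₀(3) = 4.77 dB.
L_total = 66.5 + 4.77 = 71.3 dB SPL.

71.3 dB SPL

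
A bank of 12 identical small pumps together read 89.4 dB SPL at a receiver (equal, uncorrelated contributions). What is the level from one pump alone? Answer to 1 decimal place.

12 equal incoherent sources add 10·log₁₀(12) = 10.79 dB over one source.
L_one = 89.4 − 10.79 = 78.6 dB SPL.

78.6 dB SPL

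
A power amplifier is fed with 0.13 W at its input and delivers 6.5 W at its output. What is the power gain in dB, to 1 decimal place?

Power ratio → dB uses the 10·log₁₀ form:
10·log₁₀(6.5/0.13) = 10·log₁₀(50.00) = 17.0 dB.

17.0 dB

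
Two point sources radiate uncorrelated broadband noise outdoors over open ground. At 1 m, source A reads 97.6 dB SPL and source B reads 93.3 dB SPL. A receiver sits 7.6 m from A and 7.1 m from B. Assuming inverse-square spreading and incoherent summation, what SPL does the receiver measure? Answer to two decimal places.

81.52 dB SPL

At the listener: L_A = 97.6 − 20·log₁₀(7.6) = 79.984 dB; L_B = 93.3 − 20·log₁₀(7.1) = 76.275 dB.
Combined: 10·log₁₀(10^(79.984/10)+10^(76.275/10)) = 81.52 dB SPL.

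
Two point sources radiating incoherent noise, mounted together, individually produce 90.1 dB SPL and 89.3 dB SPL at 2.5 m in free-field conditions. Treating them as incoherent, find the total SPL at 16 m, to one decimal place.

76.6 dB SPL

Combined at 2.5 m: 10·log₁₀(10^(90.1/10)+10^(89.3/10)) = 92.73 dB SPL.
Then apply −20·log₁₀(16/2.5) = -16.12 dB → 76.6 dB SPL.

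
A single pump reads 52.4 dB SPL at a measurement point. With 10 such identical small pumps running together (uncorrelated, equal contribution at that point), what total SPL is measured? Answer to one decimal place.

62.4 dB SPL

10 equal incoherent sources raise the level by 10·log₁₀(10) = 10.00 dB.
L_total = 52.4 + 10.00 = 62.4 dB SPL.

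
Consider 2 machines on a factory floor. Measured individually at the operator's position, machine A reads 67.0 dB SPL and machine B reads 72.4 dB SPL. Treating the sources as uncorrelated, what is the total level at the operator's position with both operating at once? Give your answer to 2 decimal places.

73.50 dB SPL

Add the sources as powers (linear), then convert back to dB:
L_total = 10·log₁₀(10^(67.0/10) + 10^(72.4/10)) = 10·log₁₀(22390000) = 73.50 dB SPL.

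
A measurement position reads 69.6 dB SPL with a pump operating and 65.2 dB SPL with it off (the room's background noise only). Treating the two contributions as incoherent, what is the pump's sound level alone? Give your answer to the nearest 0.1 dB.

67.6 dB SPL

Background correction is a power subtraction:
L_src = 10·log₁₀(10^(69.6/10) − 10^(65.2/10)) = 10·log₁₀(5809000) = 67.6 dB SPL.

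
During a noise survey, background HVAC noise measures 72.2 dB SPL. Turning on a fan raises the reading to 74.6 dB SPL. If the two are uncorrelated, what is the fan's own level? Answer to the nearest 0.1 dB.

Subtract intensities: L_src = 10·log₁₀(10^(L_total/10) − 10^(L_bg/10)).
L_src = 10·log₁₀(10^(74.6/10) − 10^(72.2/10)) = 10·log₁₀(12240000) = 70.9 dB SPL.

70.9 dB SPL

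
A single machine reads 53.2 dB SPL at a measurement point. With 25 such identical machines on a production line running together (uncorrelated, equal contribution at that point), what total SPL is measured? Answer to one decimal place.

67.2 dB SPL

25 equal incoherent sources raise the level by 10·log₁₀(25) = 13.98 dB.
L_total = 53.2 + 13.98 = 67.2 dB SPL.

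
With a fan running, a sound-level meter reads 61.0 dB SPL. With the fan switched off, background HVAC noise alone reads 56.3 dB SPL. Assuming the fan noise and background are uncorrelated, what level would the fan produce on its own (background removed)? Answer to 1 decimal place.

59.2 dB SPL

Background correction is a power subtraction:
L_src = 10·log₁₀(10^(61.0/10) − 10^(56.3/10)) = 10·log₁₀(832300) = 59.2 dB SPL.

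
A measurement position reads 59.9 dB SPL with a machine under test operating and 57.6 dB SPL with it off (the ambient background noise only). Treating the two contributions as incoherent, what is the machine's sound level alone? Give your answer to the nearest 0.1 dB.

56.0 dB SPL

Remove the background by subtracting linear intensities:
L_src = 10·log₁₀(10^(59.9/10) − 10^(57.6/10)) = 10·log₁₀(401800) = 56.0 dB SPL.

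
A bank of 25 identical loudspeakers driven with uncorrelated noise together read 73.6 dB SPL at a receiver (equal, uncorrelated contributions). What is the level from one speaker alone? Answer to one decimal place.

25 equal incoherent sources add 10·log₁₀(25) = 13.98 dB over one source.
L_one = 73.6 − 13.98 = 59.6 dB SPL.

59.6 dB SPL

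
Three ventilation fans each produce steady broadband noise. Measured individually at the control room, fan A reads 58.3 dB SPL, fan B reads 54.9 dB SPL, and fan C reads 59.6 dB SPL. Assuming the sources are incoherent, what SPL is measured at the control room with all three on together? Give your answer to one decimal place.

62.8 dB SPL

Incoherent sources sum as intensities:
L_total = 10·log₁₀(10^(58.3/10) + 10^(54.9/10) + 10^(59.6/10)) = 10·log₁₀(1897000) = 62.8 dB SPL.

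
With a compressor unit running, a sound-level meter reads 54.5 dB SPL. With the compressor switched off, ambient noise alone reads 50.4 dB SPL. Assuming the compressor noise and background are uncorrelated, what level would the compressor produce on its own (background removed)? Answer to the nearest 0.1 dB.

Subtract intensities: L_src = 10·log₁₀(10^(L_total/10) − 10^(L_bg/10)).
L_src = 10·log₁₀(10^(54.5/10) − 10^(50.4/10)) = 10·log₁₀(172200) = 52.4 dB SPL.

52.4 dB SPL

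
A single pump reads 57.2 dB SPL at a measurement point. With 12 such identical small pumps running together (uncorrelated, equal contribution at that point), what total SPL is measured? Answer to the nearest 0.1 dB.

68.0 dB SPL

12 equal incoherent sources raise the level by 10·log₁₀(12) = 10.79 dB.
L_total = 57.2 + 10.79 = 68.0 dB SPL.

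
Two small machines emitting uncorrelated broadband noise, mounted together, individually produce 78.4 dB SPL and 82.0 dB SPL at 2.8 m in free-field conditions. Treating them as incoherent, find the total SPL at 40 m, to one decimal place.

60.5 dB SPL

Combined at 2.8 m: 10·log₁₀(10^(78.4/10)+10^(82.0/10)) = 83.57 dB SPL.
Then apply −20·log₁₀(40/2.8) = -23.10 dB → 60.5 dB SPL.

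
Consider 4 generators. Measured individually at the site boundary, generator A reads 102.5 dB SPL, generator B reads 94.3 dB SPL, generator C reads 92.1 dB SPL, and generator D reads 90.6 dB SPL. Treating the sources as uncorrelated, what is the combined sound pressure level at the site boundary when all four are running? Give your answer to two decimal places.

Uncorrelated sources add in intensity (power), not in dB.
L_total = 10·log₁₀(10^(102.5/10) + 10^(94.3/10) + 10^(92.1/10) + 10^(90.6/10)) = 10·log₁₀(23244000000) = 103.66 dB SPL.

103.66 dB SPL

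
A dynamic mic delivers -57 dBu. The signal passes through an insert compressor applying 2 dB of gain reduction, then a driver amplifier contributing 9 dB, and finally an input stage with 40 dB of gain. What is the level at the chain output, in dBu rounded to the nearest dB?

Cascaded gains and losses add directly in dB.
-57 − 2 + 9 + 40 = -10 dBu.

-10 dBu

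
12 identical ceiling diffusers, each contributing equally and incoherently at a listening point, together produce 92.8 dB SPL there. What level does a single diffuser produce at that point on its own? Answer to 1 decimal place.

12 equal incoherent sources add 10·log₁₀(12) = 10.79 dB over one source.
L_one = 92.8 − 10.79 = 82.0 dB SPL.

82.0 dB SPL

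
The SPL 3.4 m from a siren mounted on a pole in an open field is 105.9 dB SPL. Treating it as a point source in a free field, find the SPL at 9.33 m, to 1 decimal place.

Free-field point source: level drops by 20·log₁₀ of the distance ratio.
ΔL = −20·log₁₀(9.33/3.4) = -8.77 dB, so L₂ = 105.9 + (-8.77) = 97.1 dB SPL.

97.1 dB SPL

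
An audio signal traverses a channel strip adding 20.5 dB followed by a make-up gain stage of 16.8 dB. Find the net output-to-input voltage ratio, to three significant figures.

Net gain = 20.5 + 16.8 = 37.3 dB.
Voltage ratio = 10^(37.3/20) = 73.3.

73.3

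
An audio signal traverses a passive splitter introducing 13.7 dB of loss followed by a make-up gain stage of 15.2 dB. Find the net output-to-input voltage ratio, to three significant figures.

Net gain = (−13.7) + 15.2 = 1.5 dB.
Voltage ratio = 10^(1.5/20) = 1.19.

1.19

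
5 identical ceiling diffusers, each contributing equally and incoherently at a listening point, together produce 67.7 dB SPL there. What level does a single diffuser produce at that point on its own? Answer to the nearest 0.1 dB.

60.7 dB SPL

5 equal incoherent sources add 10·log₁₀(5) = 6.99 dB over one source.
L_one = 67.7 − 6.99 = 60.7 dB SPL.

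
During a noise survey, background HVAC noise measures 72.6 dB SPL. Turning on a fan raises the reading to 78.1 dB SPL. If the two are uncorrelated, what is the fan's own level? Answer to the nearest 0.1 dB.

Subtract intensities: L_src = 10·log₁₀(10^(L_total/10) − 10^(L_bg/10)).
L_src = 10·log₁₀(10^(78.1/10) − 10^(72.6/10)) = 10·log₁₀(46370000) = 76.7 dB SPL.

76.7 dB SPL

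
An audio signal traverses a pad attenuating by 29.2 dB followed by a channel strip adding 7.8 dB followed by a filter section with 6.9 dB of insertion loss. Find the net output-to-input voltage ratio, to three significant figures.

0.0385

Net gain = (−29.2) + 7.8 + (−6.9) = -28.3 dB.
Voltage ratio = 10^(-28.3/20) = 0.0385.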